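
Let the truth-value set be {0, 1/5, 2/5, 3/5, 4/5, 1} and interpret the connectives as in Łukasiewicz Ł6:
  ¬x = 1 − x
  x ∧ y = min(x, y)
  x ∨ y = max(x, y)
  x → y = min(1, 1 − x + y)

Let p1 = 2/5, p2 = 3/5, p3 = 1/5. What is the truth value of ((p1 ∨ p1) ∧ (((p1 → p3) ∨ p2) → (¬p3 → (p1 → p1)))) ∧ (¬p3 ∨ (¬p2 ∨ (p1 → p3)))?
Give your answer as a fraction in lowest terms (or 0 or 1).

2/5

p1 ∨ p1 = 2/5 ∨ 2/5 = 2/5
p1 → p3 = 2/5 → 1/5 = 4/5
(p1 → p3) ∨ p2 = 4/5 ∨ 3/5 = 4/5
¬p3 = ¬1/5 = 4/5
p1 → p1 = 2/5 → 2/5 = 1
¬p3 → (p1 → p1) = 4/5 → 1 = 1
((p1 → p3) ∨ p2) → (¬p3 → (p1 → p1)) = 4/5 → 1 = 1
(p1 ∨ p1) ∧ (((p1 → p3) ∨ p2) → (¬p3 → (p1 → p1))) = 2/5 ∧ 1 = 2/5
¬p3 = ¬1/5 = 4/5
¬p2 = ¬3/5 = 2/5
p1 → p3 = 2/5 → 1/5 = 4/5
¬p2 ∨ (p1 → p3) = 2/5 ∨ 4/5 = 4/5
¬p3 ∨ (¬p2 ∨ (p1 → p3)) = 4/5 ∨ 4/5 = 4/5
((p1 ∨ p1) ∧ (((p1 → p3) ∨ p2) → (¬p3 → (p1 → p1)))) ∧ (¬p3 ∨ (¬p2 ∨ (p1 → p3))) = 2/5 ∧ 4/5 = 2/5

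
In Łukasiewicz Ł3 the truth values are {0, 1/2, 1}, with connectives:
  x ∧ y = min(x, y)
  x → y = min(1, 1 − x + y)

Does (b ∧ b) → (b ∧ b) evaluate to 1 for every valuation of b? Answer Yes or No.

Yes

b = 0 ↦ 1
b = 1/2 ↦ 1
b = 1 ↦ 1
Every assignment gives a value ≥ 1.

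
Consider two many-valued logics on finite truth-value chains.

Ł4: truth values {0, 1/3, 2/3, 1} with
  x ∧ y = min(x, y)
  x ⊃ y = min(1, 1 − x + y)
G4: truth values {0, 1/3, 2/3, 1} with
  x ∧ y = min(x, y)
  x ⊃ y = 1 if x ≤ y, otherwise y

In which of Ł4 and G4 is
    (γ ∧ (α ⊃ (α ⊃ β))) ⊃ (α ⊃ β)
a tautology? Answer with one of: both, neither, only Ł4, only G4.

In Ł4: at α = 1/3, β = 0, γ = 1 the value is 2/3 — not a tautology.
In G4: every assignment gives 1 — tautology.

only G4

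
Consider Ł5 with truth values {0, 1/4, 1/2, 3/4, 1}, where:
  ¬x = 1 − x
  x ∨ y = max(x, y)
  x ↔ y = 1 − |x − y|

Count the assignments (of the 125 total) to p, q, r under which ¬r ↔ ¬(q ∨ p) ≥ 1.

value 1: 25 assignments (counts)
value 3/4: 40 assignments
value 1/2: 30 assignments
value 1/4: 20 assignments
value 0: 10 assignments
So 25 of the 125 assignments meet the threshold.

25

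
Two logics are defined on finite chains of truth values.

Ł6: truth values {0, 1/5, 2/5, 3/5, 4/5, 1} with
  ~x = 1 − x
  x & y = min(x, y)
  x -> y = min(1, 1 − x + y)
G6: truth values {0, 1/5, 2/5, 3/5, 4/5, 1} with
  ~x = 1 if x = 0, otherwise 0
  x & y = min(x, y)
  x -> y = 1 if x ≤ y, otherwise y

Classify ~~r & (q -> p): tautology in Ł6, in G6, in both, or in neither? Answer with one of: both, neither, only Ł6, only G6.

neither

In Ł6: at p = 0, q = 0, r = 0 the value is 0 — not a tautology.
In G6: at p = 0, q = 0, r = 0 the value is 0 — not a tautology.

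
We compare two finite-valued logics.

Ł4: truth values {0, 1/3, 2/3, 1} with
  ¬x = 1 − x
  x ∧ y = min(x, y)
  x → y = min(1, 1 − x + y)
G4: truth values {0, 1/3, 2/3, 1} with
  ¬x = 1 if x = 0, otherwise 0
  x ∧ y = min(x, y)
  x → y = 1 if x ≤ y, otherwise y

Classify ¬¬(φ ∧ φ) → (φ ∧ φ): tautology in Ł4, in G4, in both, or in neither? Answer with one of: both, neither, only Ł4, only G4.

only Ł4

In Ł4: every assignment gives 1 — tautology.
In G4: at φ = 1/3 the value is 1/3 — not a tautology.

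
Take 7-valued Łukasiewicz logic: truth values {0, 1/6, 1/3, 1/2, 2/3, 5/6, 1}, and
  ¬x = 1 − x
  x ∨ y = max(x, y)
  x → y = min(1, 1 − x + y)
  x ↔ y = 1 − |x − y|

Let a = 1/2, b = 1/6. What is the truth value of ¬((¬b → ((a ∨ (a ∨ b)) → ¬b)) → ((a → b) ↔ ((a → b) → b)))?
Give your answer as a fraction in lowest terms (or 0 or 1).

¬b = ¬1/6 = 5/6
a ∨ b = 1/2 ∨ 1/6 = 1/2
a ∨ (a ∨ b) = 1/2 ∨ 1/2 = 1/2
¬b = ¬1/6 = 5/6
(a ∨ (a ∨ b)) → ¬b = 1/2 → 5/6 = 1
¬b → ((a ∨ (a ∨ b)) → ¬b) = 5/6 → 1 = 1
a → b = 1/2 → 1/6 = 2/3
a → b = 1/2 → 1/6 = 2/3
(a → b) → b = 2/3 → 1/6 = 1/2
(a → b) ↔ ((a → b) → b) = 2/3 ↔ 1/2 = 5/6
(¬b → ((a ∨ (a ∨ b)) → ¬b)) → ((a → b) ↔ ((a → b) → b)) = 1 → 5/6 = 5/6
¬((¬b → ((a ∨ (a ∨ b)) → ¬b)) → ((a → b) ↔ ((a → b) → b))) = ¬5/6 = 1/6

1/6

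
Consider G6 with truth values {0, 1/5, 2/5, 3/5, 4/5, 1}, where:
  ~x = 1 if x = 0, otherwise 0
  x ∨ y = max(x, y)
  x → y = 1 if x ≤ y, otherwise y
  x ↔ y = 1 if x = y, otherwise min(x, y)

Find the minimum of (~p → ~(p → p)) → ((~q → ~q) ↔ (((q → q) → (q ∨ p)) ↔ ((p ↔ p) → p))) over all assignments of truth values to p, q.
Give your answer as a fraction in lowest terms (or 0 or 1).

1/5

Take p = 1/5, q = 2/5:
~p = ~1/5 = 0
p → p = 1/5 → 1/5 = 1
~(p → p) = ~1 = 0
~p → ~(p → p) = 0 → 0 = 1
~q = ~2/5 = 0
~q = ~2/5 = 0
~q → ~q = 0 → 0 = 1
q → q = 2/5 → 2/5 = 1
q ∨ p = 2/5 ∨ 1/5 = 2/5
(q → q) → (q ∨ p) = 1 → 2/5 = 2/5
p ↔ p = 1/5 ↔ 1/5 = 1
(p ↔ p) → p = 1 → 1/5 = 1/5
((q → q) → (q ∨ p)) ↔ ((p ↔ p) → p) = 2/5 ↔ 1/5 = 1/5
(~q → ~q) ↔ (((q → q) → (q ∨ p)) ↔ ((p ↔ p) → p)) = 1 ↔ 1/5 = 1/5
(~p → ~(p → p)) → ((~q → ~q) ↔ (((q → q) → (q ∨ p)) ↔ ((p ↔ p) → p))) = 1 → 1/5 = 1/5
No assignment yields a value below 1/5, so this is the minimum.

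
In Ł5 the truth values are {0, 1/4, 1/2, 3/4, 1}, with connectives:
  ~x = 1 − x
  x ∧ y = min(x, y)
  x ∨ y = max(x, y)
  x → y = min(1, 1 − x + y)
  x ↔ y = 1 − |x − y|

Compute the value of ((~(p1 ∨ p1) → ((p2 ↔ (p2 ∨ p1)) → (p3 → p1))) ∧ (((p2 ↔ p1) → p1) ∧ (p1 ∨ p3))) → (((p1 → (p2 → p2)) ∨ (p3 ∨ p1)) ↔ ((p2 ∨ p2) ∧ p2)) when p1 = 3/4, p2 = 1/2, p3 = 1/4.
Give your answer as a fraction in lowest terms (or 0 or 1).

3/4

p1 ∨ p1 = 3/4 ∨ 3/4 = 3/4
~(p1 ∨ p1) = ~3/4 = 1/4
p2 ∨ p1 = 1/2 ∨ 3/4 = 3/4
p2 ↔ (p2 ∨ p1) = 1/2 ↔ 3/4 = 3/4
p3 → p1 = 1/4 → 3/4 = 1
(p2 ↔ (p2 ∨ p1)) → (p3 → p1) = 3/4 → 1 = 1
~(p1 ∨ p1) → ((p2 ↔ (p2 ∨ p1)) → (p3 → p1)) = 1/4 → 1 = 1
p2 ↔ p1 = 1/2 ↔ 3/4 = 3/4
(p2 ↔ p1) → p1 = 3/4 → 3/4 = 1
p1 ∨ p3 = 3/4 ∨ 1/4 = 3/4
((p2 ↔ p1) → p1) ∧ (p1 ∨ p3) = 1 ∧ 3/4 = 3/4
(~(p1 ∨ p1) → ((p2 ↔ (p2 ∨ p1)) → (p3 → p1))) ∧ (((p2 ↔ p1) → p1) ∧ (p1 ∨ p3)) = 1 ∧ 3/4 = 3/4
p2 → p2 = 1/2 → 1/2 = 1
p1 → (p2 → p2) = 3/4 → 1 = 1
p3 ∨ p1 = 1/4 ∨ 3/4 = 3/4
(p1 → (p2 → p2)) ∨ (p3 ∨ p1) = 1 ∨ 3/4 = 1
p2 ∨ p2 = 1/2 ∨ 1/2 = 1/2
(p2 ∨ p2) ∧ p2 = 1/2 ∧ 1/2 = 1/2
((p1 → (p2 → p2)) ∨ (p3 ∨ p1)) ↔ ((p2 ∨ p2) ∧ p2) = 1 ↔ 1/2 = 1/2
((~(p1 ∨ p1) → ((p2 ↔ (p2 ∨ p1)) → (p3 → p1))) ∧ (((p2 ↔ p1) → p1) ∧ (p1 ∨ p3))) → (((p1 → (p2 → p2)) ∨ (p3 ∨ p1)) ↔ ((p2 ∨ p2) ∧ p2)) = 3/4 → 1/2 = 3/4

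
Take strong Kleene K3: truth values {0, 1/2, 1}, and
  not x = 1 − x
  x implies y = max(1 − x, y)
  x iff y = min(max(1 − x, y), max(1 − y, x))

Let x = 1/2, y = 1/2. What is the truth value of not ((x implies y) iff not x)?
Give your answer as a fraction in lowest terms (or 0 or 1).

1/2

x implies y = 1/2 implies 1/2 = 1/2
not x = not 1/2 = 1/2
(x implies y) iff not x = 1/2 iff 1/2 = 1/2
not ((x implies y) iff not x) = not 1/2 = 1/2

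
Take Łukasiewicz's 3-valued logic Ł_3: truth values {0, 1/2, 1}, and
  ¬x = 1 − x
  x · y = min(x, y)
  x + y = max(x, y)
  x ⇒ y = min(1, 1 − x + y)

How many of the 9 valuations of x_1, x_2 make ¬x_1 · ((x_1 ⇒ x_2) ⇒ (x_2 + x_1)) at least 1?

1

x_1 = 0, x_2 = 0 ↦ 0  <
x_1 = 0, x_2 = 1/2 ↦ 1/2  <
x_1 = 0, x_2 = 1 ↦ 1  ≥
x_1 = 1/2, x_2 = 0 ↦ 1/2  <
x_1 = 1/2, x_2 = 1/2 ↦ 1/2  <
x_1 = 1/2, x_2 = 1 ↦ 1/2  <
x_1 = 1, x_2 = 0 ↦ 0  <
x_1 = 1, x_2 = 1/2 ↦ 0  <
x_1 = 1, x_2 = 1 ↦ 0  <
So 1 of the 9 assignments meets the threshold.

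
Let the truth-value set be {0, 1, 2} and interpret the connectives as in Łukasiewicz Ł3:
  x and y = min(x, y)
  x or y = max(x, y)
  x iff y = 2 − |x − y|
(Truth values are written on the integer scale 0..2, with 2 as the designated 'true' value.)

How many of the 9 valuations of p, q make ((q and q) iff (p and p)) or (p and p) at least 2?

p = 0, q = 0 ↦ 2  ≥
p = 0, q = 1 ↦ 1  <
p = 0, q = 2 ↦ 0  <
p = 1, q = 0 ↦ 1  <
p = 1, q = 1 ↦ 2  ≥
p = 1, q = 2 ↦ 1  <
p = 2, q = 0 ↦ 2  ≥
p = 2, q = 1 ↦ 2  ≥
p = 2, q = 2 ↦ 2  ≥
So 5 of the 9 assignments meet the threshold.

5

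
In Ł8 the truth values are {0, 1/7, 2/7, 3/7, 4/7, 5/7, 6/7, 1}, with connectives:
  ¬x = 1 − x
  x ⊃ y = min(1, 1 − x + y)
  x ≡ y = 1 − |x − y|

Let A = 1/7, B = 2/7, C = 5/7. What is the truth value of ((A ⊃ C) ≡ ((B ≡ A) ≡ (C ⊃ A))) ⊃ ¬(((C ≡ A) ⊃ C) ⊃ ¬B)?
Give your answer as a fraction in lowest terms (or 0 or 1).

A ⊃ C = 1/7 ⊃ 5/7 = 1
B ≡ A = 2/7 ≡ 1/7 = 6/7
C ⊃ A = 5/7 ⊃ 1/7 = 3/7
(B ≡ A) ≡ (C ⊃ A) = 6/7 ≡ 3/7 = 4/7
(A ⊃ C) ≡ ((B ≡ A) ≡ (C ⊃ A)) = 1 ≡ 4/7 = 4/7
C ≡ A = 5/7 ≡ 1/7 = 3/7
(C ≡ A) ⊃ C = 3/7 ⊃ 5/7 = 1
¬B = ¬2/7 = 5/7
((C ≡ A) ⊃ C) ⊃ ¬B = 1 ⊃ 5/7 = 5/7
¬(((C ≡ A) ⊃ C) ⊃ ¬B) = ¬5/7 = 2/7
((A ⊃ C) ≡ ((B ≡ A) ≡ (C ⊃ A))) ⊃ ¬(((C ≡ A) ⊃ C) ⊃ ¬B) = 4/7 ⊃ 2/7 = 5/7

5/7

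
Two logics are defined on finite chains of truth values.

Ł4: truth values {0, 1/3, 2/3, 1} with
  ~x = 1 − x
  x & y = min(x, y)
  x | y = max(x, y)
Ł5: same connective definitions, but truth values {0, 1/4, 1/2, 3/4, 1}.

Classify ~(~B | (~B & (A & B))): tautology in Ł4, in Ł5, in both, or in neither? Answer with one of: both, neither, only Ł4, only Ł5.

In Ł4: at A = 0, B = 0 the value is 0 — not a tautology.
In Ł5: at A = 0, B = 0 the value is 0 — not a tautology.

neither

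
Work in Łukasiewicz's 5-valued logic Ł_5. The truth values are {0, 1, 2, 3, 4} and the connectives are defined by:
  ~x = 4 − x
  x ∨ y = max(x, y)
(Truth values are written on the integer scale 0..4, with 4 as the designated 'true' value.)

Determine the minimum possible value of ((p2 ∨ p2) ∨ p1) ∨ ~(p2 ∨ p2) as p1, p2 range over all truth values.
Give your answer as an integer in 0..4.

Take p1 = 0, p2 = 2:
p2 ∨ p2 = 2 ∨ 2 = 2
(p2 ∨ p2) ∨ p1 = 2 ∨ 0 = 2
p2 ∨ p2 = 2 ∨ 2 = 2
~(p2 ∨ p2) = ~2 = 2
((p2 ∨ p2) ∨ p1) ∨ ~(p2 ∨ p2) = 2 ∨ 2 = 2
No assignment yields a value below 2, so this is the minimum.

2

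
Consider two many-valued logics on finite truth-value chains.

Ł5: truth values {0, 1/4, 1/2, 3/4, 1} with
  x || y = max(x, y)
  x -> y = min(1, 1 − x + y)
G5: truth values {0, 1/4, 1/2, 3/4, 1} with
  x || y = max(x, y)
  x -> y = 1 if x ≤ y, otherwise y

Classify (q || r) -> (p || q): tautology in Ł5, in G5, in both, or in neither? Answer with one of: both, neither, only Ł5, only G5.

neither

In Ł5: at p = 0, q = 0, r = 1/4 the value is 3/4 — not a tautology.
In G5: at p = 0, q = 0, r = 1/4 the value is 0 — not a tautology.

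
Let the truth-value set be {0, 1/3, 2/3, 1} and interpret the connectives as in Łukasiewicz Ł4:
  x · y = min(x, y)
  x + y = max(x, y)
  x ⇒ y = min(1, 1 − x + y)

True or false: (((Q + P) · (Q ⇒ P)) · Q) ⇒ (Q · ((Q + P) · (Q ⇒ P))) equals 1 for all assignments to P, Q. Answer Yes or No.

P = 0, Q = 0 ↦ 1
P = 0, Q = 1/3 ↦ 1
P = 0, Q = 2/3 ↦ 1
P = 0, Q = 1 ↦ 1
P = 1/3, Q = 0 ↦ 1
P = 1/3, Q = 1/3 ↦ 1
P = 1/3, Q = 2/3 ↦ 1
P = 1/3, Q = 1 ↦ 1
P = 2/3, Q = 0 ↦ 1
P = 2/3, Q = 1/3 ↦ 1
P = 2/3, Q = 2/3 ↦ 1
P = 2/3, Q = 1 ↦ 1
P = 1, Q = 0 ↦ 1
P = 1, Q = 1/3 ↦ 1
P = 1, Q = 2/3 ↦ 1
P = 1, Q = 1 ↦ 1
Every assignment gives a value ≥ 1.

Yes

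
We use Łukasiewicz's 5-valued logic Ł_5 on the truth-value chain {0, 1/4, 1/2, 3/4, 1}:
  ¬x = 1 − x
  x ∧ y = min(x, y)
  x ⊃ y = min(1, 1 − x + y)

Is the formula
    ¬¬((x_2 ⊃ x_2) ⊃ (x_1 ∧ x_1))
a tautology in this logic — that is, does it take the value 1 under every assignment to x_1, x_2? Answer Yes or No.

Counterexample: take x_1 = 0, x_2 = 0.
x_2 ⊃ x_2 = 0 ⊃ 0 = 1
x_1 ∧ x_1 = 0 ∧ 0 = 0
(x_2 ⊃ x_2) ⊃ (x_1 ∧ x_1) = 1 ⊃ 0 = 0
¬((x_2 ⊃ x_2) ⊃ (x_1 ∧ x_1)) = ¬0 = 1
¬¬((x_2 ⊃ x_2) ⊃ (x_1 ∧ x_1)) = ¬1 = 0
This gives 0 ≠ 1.

No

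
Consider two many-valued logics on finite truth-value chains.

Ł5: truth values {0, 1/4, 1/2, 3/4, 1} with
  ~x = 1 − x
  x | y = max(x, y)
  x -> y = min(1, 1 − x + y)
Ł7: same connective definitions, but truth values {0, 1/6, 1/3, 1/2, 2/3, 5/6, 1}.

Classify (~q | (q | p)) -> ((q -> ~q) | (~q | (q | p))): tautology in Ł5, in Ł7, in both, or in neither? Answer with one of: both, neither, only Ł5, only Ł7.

In Ł5: every assignment gives 1 — tautology.
In Ł7: every assignment gives 1 — tautology.

both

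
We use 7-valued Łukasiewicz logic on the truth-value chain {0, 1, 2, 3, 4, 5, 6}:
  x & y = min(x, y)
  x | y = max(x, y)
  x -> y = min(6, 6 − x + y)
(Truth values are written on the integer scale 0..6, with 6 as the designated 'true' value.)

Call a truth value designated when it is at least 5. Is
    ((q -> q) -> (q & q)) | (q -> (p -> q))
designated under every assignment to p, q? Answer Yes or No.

Yes

At p = 1, q = 6, for instance:
q -> q = 6 -> 6 = 6
q & q = 6 & 6 = 6
(q -> q) -> (q & q) = 6 -> 6 = 6
p -> q = 1 -> 6 = 6
q -> (p -> q) = 6 -> 6 = 6
((q -> q) -> (q & q)) | (q -> (p -> q)) = 6 | 6 = 6
and checking the remaining 48 assignments likewise gives ≥ 5 in every case.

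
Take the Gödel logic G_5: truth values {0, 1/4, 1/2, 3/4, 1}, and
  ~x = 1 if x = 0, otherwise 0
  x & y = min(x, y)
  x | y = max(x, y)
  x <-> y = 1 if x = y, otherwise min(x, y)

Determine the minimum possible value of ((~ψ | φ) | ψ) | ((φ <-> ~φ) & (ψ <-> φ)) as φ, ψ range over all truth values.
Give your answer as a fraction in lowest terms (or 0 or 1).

Take φ = 0, ψ = 1/4:
~ψ = ~1/4 = 0
~ψ | φ = 0 | 0 = 0
(~ψ | φ) | ψ = 0 | 1/4 = 1/4
~φ = ~0 = 1
φ <-> ~φ = 0 <-> 1 = 0
ψ <-> φ = 1/4 <-> 0 = 0
(φ <-> ~φ) & (ψ <-> φ) = 0 & 0 = 0
((~ψ | φ) | ψ) | ((φ <-> ~φ) & (ψ <-> φ)) = 1/4 | 0 = 1/4
No assignment yields a value below 1/4, so this is the minimum.

1/4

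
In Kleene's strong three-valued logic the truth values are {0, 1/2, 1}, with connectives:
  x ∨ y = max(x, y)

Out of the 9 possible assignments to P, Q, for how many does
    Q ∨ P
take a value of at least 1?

5

P = 0, Q = 0 ↦ 0  <
P = 0, Q = 1/2 ↦ 1/2  <
P = 0, Q = 1 ↦ 1  ≥
P = 1/2, Q = 0 ↦ 1/2  <
P = 1/2, Q = 1/2 ↦ 1/2  <
P = 1/2, Q = 1 ↦ 1  ≥
P = 1, Q = 0 ↦ 1  ≥
P = 1, Q = 1/2 ↦ 1  ≥
P = 1, Q = 1 ↦ 1  ≥
So 5 of the 9 assignments meet the threshold.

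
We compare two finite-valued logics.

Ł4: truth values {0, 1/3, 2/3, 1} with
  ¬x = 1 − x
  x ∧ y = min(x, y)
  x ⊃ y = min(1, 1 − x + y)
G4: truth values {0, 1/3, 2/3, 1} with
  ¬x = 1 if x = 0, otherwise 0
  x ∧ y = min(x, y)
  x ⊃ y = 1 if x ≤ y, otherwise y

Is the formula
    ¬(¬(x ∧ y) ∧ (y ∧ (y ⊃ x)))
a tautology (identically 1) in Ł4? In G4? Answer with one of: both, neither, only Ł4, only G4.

In Ł4: at x = 0, y = 1/3 the value is 2/3 — not a tautology.
In G4: every assignment gives 1 — tautology.

only G4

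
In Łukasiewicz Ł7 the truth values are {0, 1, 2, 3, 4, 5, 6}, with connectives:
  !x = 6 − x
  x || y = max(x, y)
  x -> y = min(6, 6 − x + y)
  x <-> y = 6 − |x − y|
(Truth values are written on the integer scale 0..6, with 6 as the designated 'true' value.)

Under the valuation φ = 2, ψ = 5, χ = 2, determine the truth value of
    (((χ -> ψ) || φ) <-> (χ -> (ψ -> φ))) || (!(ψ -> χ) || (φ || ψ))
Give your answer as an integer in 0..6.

χ -> ψ = 2 -> 5 = 6
(χ -> ψ) || φ = 6 || 2 = 6
ψ -> φ = 5 -> 2 = 3
χ -> (ψ -> φ) = 2 -> 3 = 6
((χ -> ψ) || φ) <-> (χ -> (ψ -> φ)) = 6 <-> 6 = 6
ψ -> χ = 5 -> 2 = 3
!(ψ -> χ) = !3 = 3
φ || ψ = 2 || 5 = 5
!(ψ -> χ) || (φ || ψ) = 3 || 5 = 5
(((χ -> ψ) || φ) <-> (χ -> (ψ -> φ))) || (!(ψ -> χ) || (φ || ψ)) = 6 || 5 = 6

6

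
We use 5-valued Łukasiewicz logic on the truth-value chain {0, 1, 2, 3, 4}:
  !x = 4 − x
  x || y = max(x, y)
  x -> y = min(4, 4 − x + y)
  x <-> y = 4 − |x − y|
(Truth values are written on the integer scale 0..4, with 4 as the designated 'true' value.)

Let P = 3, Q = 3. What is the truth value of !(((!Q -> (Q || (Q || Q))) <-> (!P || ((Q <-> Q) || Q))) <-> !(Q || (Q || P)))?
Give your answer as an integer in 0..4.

3

!Q = !3 = 1
Q || Q = 3 || 3 = 3
Q || (Q || Q) = 3 || 3 = 3
!Q -> (Q || (Q || Q)) = 1 -> 3 = 4
!P = !3 = 1
Q <-> Q = 3 <-> 3 = 4
(Q <-> Q) || Q = 4 || 3 = 4
!P || ((Q <-> Q) || Q) = 1 || 4 = 4
(!Q -> (Q || (Q || Q))) <-> (!P || ((Q <-> Q) || Q)) = 4 <-> 4 = 4
Q || P = 3 || 3 = 3
Q || (Q || P) = 3 || 3 = 3
!(Q || (Q || P)) = !3 = 1
((!Q -> (Q || (Q || Q))) <-> (!P || ((Q <-> Q) || Q))) <-> !(Q || (Q || P)) = 4 <-> 1 = 1
!(((!Q -> (Q || (Q || Q))) <-> (!P || ((Q <-> Q) || Q))) <-> !(Q || (Q || P))) = !1 = 3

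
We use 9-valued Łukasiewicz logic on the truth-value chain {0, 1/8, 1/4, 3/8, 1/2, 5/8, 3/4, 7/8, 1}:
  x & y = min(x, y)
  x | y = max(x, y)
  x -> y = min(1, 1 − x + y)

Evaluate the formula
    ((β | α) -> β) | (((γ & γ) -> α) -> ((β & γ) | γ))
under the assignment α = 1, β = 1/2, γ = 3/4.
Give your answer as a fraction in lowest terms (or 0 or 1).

β | α = 1/2 | 1 = 1
(β | α) -> β = 1 -> 1/2 = 1/2
γ & γ = 3/4 & 3/4 = 3/4
(γ & γ) -> α = 3/4 -> 1 = 1
β & γ = 1/2 & 3/4 = 1/2
(β & γ) | γ = 1/2 | 3/4 = 3/4
((γ & γ) -> α) -> ((β & γ) | γ) = 1 -> 3/4 = 3/4
((β | α) -> β) | (((γ & γ) -> α) -> ((β & γ) | γ)) = 1/2 | 3/4 = 3/4

3/4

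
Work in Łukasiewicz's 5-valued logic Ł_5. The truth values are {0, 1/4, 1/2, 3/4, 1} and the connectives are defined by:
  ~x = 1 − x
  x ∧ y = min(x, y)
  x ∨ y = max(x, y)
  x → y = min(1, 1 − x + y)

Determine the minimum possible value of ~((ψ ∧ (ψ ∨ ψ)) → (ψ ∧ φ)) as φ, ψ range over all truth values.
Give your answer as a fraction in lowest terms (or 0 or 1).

0

Take φ = 0, ψ = 0:
ψ ∨ ψ = 0 ∨ 0 = 0
ψ ∧ (ψ ∨ ψ) = 0 ∧ 0 = 0
ψ ∧ φ = 0 ∧ 0 = 0
(ψ ∧ (ψ ∨ ψ)) → (ψ ∧ φ) = 0 → 0 = 1
~((ψ ∧ (ψ ∨ ψ)) → (ψ ∧ φ)) = ~1 = 0
No assignment yields a value below 0, so this is the minimum.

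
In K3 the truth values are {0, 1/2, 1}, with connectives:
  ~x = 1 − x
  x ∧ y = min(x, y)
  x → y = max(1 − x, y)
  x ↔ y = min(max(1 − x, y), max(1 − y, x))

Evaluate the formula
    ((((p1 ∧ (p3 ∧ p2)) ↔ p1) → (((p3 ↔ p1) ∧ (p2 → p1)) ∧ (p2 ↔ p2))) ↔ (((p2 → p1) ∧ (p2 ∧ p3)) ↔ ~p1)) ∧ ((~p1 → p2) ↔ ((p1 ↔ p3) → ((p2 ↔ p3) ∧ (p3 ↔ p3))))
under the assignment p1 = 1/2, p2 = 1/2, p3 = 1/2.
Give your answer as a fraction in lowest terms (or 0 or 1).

p3 ∧ p2 = 1/2 ∧ 1/2 = 1/2
p1 ∧ (p3 ∧ p2) = 1/2 ∧ 1/2 = 1/2
(p1 ∧ (p3 ∧ p2)) ↔ p1 = 1/2 ↔ 1/2 = 1/2
p3 ↔ p1 = 1/2 ↔ 1/2 = 1/2
p2 → p1 = 1/2 → 1/2 = 1/2
(p3 ↔ p1) ∧ (p2 → p1) = 1/2 ∧ 1/2 = 1/2
p2 ↔ p2 = 1/2 ↔ 1/2 = 1/2
((p3 ↔ p1) ∧ (p2 → p1)) ∧ (p2 ↔ p2) = 1/2 ∧ 1/2 = 1/2
((p1 ∧ (p3 ∧ p2)) ↔ p1) → (((p3 ↔ p1) ∧ (p2 → p1)) ∧ (p2 ↔ p2)) = 1/2 → 1/2 = 1/2
p2 → p1 = 1/2 → 1/2 = 1/2
p2 ∧ p3 = 1/2 ∧ 1/2 = 1/2
(p2 → p1) ∧ (p2 ∧ p3) = 1/2 ∧ 1/2 = 1/2
~p1 = ~1/2 = 1/2
((p2 → p1) ∧ (p2 ∧ p3)) ↔ ~p1 = 1/2 ↔ 1/2 = 1/2
(((p1 ∧ (p3 ∧ p2)) ↔ p1) → (((p3 ↔ p1) ∧ (p2 → p1)) ∧ (p2 ↔ p2))) ↔ (((p2 → p1) ∧ (p2 ∧ p3)) ↔ ~p1) = 1/2 ↔ 1/2 = 1/2
~p1 = ~1/2 = 1/2
~p1 → p2 = 1/2 → 1/2 = 1/2
p1 ↔ p3 = 1/2 ↔ 1/2 = 1/2
p2 ↔ p3 = 1/2 ↔ 1/2 = 1/2
p3 ↔ p3 = 1/2 ↔ 1/2 = 1/2
(p2 ↔ p3) ∧ (p3 ↔ p3) = 1/2 ∧ 1/2 = 1/2
(p1 ↔ p3) → ((p2 ↔ p3) ∧ (p3 ↔ p3)) = 1/2 → 1/2 = 1/2
(~p1 → p2) ↔ ((p1 ↔ p3) → ((p2 ↔ p3) ∧ (p3 ↔ p3))) = 1/2 ↔ 1/2 = 1/2
((((p1 ∧ (p3 ∧ p2)) ↔ p1) → (((p3 ↔ p1) ∧ (p2 → p1)) ∧ (p2 ↔ p2))) ↔ (((p2 → p1) ∧ (p2 ∧ p3)) ↔ ~p1)) ∧ ((~p1 → p2) ↔ ((p1 ↔ p3) → ((p2 ↔ p3) ∧ (p3 ↔ p3)))) = 1/2 ∧ 1/2 = 1/2

1/2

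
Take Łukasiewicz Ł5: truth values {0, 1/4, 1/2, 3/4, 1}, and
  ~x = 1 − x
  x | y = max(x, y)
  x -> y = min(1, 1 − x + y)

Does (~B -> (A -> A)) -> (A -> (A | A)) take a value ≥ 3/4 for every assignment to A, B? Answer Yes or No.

Yes

At A = 3/4, B = 0, for instance:
~B = ~0 = 1
A -> A = 3/4 -> 3/4 = 1
~B -> (A -> A) = 1 -> 1 = 1
A | A = 3/4 | 3/4 = 3/4
A -> (A | A) = 3/4 -> 3/4 = 1
(~B -> (A -> A)) -> (A -> (A | A)) = 1 -> 1 = 1
and checking the remaining 24 assignments likewise gives ≥ 3/4 in every case.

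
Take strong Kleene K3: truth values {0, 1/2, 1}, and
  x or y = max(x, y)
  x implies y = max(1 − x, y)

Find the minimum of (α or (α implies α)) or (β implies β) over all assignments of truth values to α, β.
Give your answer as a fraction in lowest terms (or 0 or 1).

Take α = 1/2, β = 1/2:
α implies α = 1/2 implies 1/2 = 1/2
α or (α implies α) = 1/2 or 1/2 = 1/2
β implies β = 1/2 implies 1/2 = 1/2
(α or (α implies α)) or (β implies β) = 1/2 or 1/2 = 1/2
No assignment yields a value below 1/2, so this is the minimum.

1/2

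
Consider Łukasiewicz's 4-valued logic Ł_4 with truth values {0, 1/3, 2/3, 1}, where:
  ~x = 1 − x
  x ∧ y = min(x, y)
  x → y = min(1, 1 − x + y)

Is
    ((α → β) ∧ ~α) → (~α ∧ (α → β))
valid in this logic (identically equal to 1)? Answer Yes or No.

α = 0, β = 0 ↦ 1
α = 0, β = 1/3 ↦ 1
α = 0, β = 2/3 ↦ 1
α = 0, β = 1 ↦ 1
α = 1/3, β = 0 ↦ 1
α = 1/3, β = 1/3 ↦ 1
α = 1/3, β = 2/3 ↦ 1
α = 1/3, β = 1 ↦ 1
α = 2/3, β = 0 ↦ 1
α = 2/3, β = 1/3 ↦ 1
α = 2/3, β = 2/3 ↦ 1
α = 2/3, β = 1 ↦ 1
α = 1, β = 0 ↦ 1
α = 1, β = 1/3 ↦ 1
α = 1, β = 2/3 ↦ 1
α = 1, β = 1 ↦ 1
Every assignment gives a value ≥ 1.

Yes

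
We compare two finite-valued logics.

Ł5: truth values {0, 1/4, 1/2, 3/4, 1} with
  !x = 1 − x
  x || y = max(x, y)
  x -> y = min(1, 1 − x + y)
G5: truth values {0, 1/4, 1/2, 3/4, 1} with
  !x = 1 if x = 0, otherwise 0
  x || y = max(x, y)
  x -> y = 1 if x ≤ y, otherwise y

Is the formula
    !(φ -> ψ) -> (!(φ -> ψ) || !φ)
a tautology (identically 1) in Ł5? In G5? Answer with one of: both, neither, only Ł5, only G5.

both

In Ł5: every assignment gives 1 — tautology.
In G5: every assignment gives 1 — tautology.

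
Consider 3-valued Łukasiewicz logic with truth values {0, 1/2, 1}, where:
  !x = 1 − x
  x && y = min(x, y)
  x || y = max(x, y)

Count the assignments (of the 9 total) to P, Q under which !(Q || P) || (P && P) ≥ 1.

P = 0, Q = 0 ↦ 1  ≥
P = 0, Q = 1/2 ↦ 1/2  <
P = 0, Q = 1 ↦ 0  <
P = 1/2, Q = 0 ↦ 1/2  <
P = 1/2, Q = 1/2 ↦ 1/2  <
P = 1/2, Q = 1 ↦ 1/2  <
P = 1, Q = 0 ↦ 1  ≥
P = 1, Q = 1/2 ↦ 1  ≥
P = 1, Q = 1 ↦ 1  ≥
So 4 of the 9 assignments meet the threshold.

4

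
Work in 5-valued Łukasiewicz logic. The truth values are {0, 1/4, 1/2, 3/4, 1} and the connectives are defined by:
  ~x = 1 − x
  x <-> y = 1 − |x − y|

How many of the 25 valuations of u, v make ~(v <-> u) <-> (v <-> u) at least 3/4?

value 1: 6 assignments (counts)
value 1/2: 12 assignments
value 0: 7 assignments
So 6 of the 25 assignments meet the threshold.

6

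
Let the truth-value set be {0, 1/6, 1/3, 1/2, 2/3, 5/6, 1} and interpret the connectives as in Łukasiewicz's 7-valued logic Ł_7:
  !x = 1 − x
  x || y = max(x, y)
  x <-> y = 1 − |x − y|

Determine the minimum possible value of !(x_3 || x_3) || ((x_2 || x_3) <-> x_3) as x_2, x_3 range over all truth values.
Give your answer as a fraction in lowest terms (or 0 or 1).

1/2

Take x_2 = 1, x_3 = 1/2:
x_3 || x_3 = 1/2 || 1/2 = 1/2
!(x_3 || x_3) = !1/2 = 1/2
x_2 || x_3 = 1 || 1/2 = 1
(x_2 || x_3) <-> x_3 = 1 <-> 1/2 = 1/2
!(x_3 || x_3) || ((x_2 || x_3) <-> x_3) = 1/2 || 1/2 = 1/2
No assignment yields a value below 1/2, so this is the minimum.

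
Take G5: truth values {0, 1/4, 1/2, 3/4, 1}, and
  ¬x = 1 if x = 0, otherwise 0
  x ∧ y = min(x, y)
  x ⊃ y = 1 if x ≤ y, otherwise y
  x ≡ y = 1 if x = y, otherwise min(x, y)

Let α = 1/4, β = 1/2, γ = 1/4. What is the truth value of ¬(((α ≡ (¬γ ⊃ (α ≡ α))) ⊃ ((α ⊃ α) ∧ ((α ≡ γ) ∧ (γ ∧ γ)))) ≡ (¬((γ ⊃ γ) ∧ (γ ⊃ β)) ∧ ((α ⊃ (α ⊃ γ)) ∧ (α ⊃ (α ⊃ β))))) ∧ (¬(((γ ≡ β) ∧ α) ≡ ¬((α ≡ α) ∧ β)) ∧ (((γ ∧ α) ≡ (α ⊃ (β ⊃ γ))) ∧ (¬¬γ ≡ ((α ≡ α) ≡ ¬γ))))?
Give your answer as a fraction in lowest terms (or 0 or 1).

¬γ = ¬1/4 = 0
α ≡ α = 1/4 ≡ 1/4 = 1
¬γ ⊃ (α ≡ α) = 0 ⊃ 1 = 1
α ≡ (¬γ ⊃ (α ≡ α)) = 1/4 ≡ 1 = 1/4
α ⊃ α = 1/4 ⊃ 1/4 = 1
α ≡ γ = 1/4 ≡ 1/4 = 1
γ ∧ γ = 1/4 ∧ 1/4 = 1/4
(α ≡ γ) ∧ (γ ∧ γ) = 1 ∧ 1/4 = 1/4
(α ⊃ α) ∧ ((α ≡ γ) ∧ (γ ∧ γ)) = 1 ∧ 1/4 = 1/4
(α ≡ (¬γ ⊃ (α ≡ α))) ⊃ ((α ⊃ α) ∧ ((α ≡ γ) ∧ (γ ∧ γ))) = 1/4 ⊃ 1/4 = 1
γ ⊃ γ = 1/4 ⊃ 1/4 = 1
γ ⊃ β = 1/4 ⊃ 1/2 = 1
(γ ⊃ γ) ∧ (γ ⊃ β) = 1 ∧ 1 = 1
¬((γ ⊃ γ) ∧ (γ ⊃ β)) = ¬1 = 0
α ⊃ γ = 1/4 ⊃ 1/4 = 1
α ⊃ (α ⊃ γ) = 1/4 ⊃ 1 = 1
α ⊃ β = 1/4 ⊃ 1/2 = 1
α ⊃ (α ⊃ β) = 1/4 ⊃ 1 = 1
(α ⊃ (α ⊃ γ)) ∧ (α ⊃ (α ⊃ β)) = 1 ∧ 1 = 1
¬((γ ⊃ γ) ∧ (γ ⊃ β)) ∧ ((α ⊃ (α ⊃ γ)) ∧ (α ⊃ (α ⊃ β))) = 0 ∧ 1 = 0
((α ≡ (¬γ ⊃ (α ≡ α))) ⊃ ((α ⊃ α) ∧ ((α ≡ γ) ∧ (γ ∧ γ)))) ≡ (¬((γ ⊃ γ) ∧ (γ ⊃ β)) ∧ ((α ⊃ (α ⊃ γ)) ∧ (α ⊃ (α ⊃ β)))) = 1 ≡ 0 = 0
¬(((α ≡ (¬γ ⊃ (α ≡ α))) ⊃ ((α ⊃ α) ∧ ((α ≡ γ) ∧ (γ ∧ γ)))) ≡ (¬((γ ⊃ γ) ∧ (γ ⊃ β)) ∧ ((α ⊃ (α ⊃ γ)) ∧ (α ⊃ (α ⊃ β))))) = ¬0 = 1
γ ≡ β = 1/4 ≡ 1/2 = 1/4
(γ ≡ β) ∧ α = 1/4 ∧ 1/4 = 1/4
α ≡ α = 1/4 ≡ 1/4 = 1
(α ≡ α) ∧ β = 1 ∧ 1/2 = 1/2
¬((α ≡ α) ∧ β) = ¬1/2 = 0
((γ ≡ β) ∧ α) ≡ ¬((α ≡ α) ∧ β) = 1/4 ≡ 0 = 0
¬(((γ ≡ β) ∧ α) ≡ ¬((α ≡ α) ∧ β)) = ¬0 = 1
γ ∧ α = 1/4 ∧ 1/4 = 1/4
β ⊃ γ = 1/2 ⊃ 1/4 = 1/4
α ⊃ (β ⊃ γ) = 1/4 ⊃ 1/4 = 1
(γ ∧ α) ≡ (α ⊃ (β ⊃ γ)) = 1/4 ≡ 1 = 1/4
¬γ = ¬1/4 = 0
¬¬γ = ¬0 = 1
α ≡ α = 1/4 ≡ 1/4 = 1
¬γ = ¬1/4 = 0
(α ≡ α) ≡ ¬γ = 1 ≡ 0 = 0
¬¬γ ≡ ((α ≡ α) ≡ ¬γ) = 1 ≡ 0 = 0
((γ ∧ α) ≡ (α ⊃ (β ⊃ γ))) ∧ (¬¬γ ≡ ((α ≡ α) ≡ ¬γ)) = 1/4 ∧ 0 = 0
¬(((γ ≡ β) ∧ α) ≡ ¬((α ≡ α) ∧ β)) ∧ (((γ ∧ α) ≡ (α ⊃ (β ⊃ γ))) ∧ (¬¬γ ≡ ((α ≡ α) ≡ ¬γ))) = 1 ∧ 0 = 0
¬(((α ≡ (¬γ ⊃ (α ≡ α))) ⊃ ((α ⊃ α) ∧ ((α ≡ γ) ∧ (γ ∧ γ)))) ≡ (¬((γ ⊃ γ) ∧ (γ ⊃ β)) ∧ ((α ⊃ (α ⊃ γ)) ∧ (α ⊃ (α ⊃ β))))) ∧ (¬(((γ ≡ β) ∧ α) ≡ ¬((α ≡ α) ∧ β)) ∧ (((γ ∧ α) ≡ (α ⊃ (β ⊃ γ))) ∧ (¬¬γ ≡ ((α ≡ α) ≡ ¬γ)))) = 1 ∧ 0 = 0

0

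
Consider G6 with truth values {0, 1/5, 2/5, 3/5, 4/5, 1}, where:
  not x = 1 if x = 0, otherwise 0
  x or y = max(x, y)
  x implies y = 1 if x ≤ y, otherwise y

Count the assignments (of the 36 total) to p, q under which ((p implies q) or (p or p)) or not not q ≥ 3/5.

34

value 1: 32 assignments (counts)
value 4/5: 1 assignment (counts)
value 3/5: 1 assignment (counts)
value 2/5: 1 assignment
value 1/5: 1 assignment
So 34 of the 36 assignments meet the threshold.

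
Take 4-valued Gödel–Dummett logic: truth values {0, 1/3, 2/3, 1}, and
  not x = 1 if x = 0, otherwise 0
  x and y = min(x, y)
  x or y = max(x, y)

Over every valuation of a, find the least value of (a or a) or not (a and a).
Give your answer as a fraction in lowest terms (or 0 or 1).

1/3

Take a = 1/3:
a or a = 1/3 or 1/3 = 1/3
a and a = 1/3 and 1/3 = 1/3
not (a and a) = not 1/3 = 0
(a or a) or not (a and a) = 1/3 or 0 = 1/3
No assignment yields a value below 1/3, so this is the minimum.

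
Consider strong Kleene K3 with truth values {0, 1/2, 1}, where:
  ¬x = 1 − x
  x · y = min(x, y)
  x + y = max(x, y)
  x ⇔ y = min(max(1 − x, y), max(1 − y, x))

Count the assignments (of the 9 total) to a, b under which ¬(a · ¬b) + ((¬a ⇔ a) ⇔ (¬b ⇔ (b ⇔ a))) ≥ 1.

a = 0, b = 0 ↦ 1  ≥
a = 0, b = 1/2 ↦ 1  ≥
a = 0, b = 1 ↦ 1  ≥
a = 1/2, b = 0 ↦ 1/2  <
a = 1/2, b = 1/2 ↦ 1/2  <
a = 1/2, b = 1 ↦ 1  ≥
a = 1, b = 0 ↦ 1  ≥
a = 1, b = 1/2 ↦ 1/2  <
a = 1, b = 1 ↦ 1  ≥
So 6 of the 9 assignments meet the threshold.

6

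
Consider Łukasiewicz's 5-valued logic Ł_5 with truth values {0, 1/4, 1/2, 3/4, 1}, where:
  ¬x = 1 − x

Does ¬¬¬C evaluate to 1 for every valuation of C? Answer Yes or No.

No

Counterexample: take C = 1/4.
¬C = ¬1/4 = 3/4
¬¬C = ¬3/4 = 1/4
¬¬¬C = ¬1/4 = 3/4
This gives 3/4 ≠ 1.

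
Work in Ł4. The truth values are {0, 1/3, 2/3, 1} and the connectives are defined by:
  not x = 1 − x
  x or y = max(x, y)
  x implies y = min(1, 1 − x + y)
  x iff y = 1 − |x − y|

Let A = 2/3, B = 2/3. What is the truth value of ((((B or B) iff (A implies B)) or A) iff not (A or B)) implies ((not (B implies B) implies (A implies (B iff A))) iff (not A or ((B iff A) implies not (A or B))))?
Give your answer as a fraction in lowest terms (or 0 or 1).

2/3

B or B = 2/3 or 2/3 = 2/3
A implies B = 2/3 implies 2/3 = 1
(B or B) iff (A implies B) = 2/3 iff 1 = 2/3
((B or B) iff (A implies B)) or A = 2/3 or 2/3 = 2/3
A or B = 2/3 or 2/3 = 2/3
not (A or B) = not 2/3 = 1/3
(((B or B) iff (A implies B)) or A) iff not (A or B) = 2/3 iff 1/3 = 2/3
B implies B = 2/3 implies 2/3 = 1
not (B implies B) = not 1 = 0
B iff A = 2/3 iff 2/3 = 1
A implies (B iff A) = 2/3 implies 1 = 1
not (B implies B) implies (A implies (B iff A)) = 0 implies 1 = 1
not A = not 2/3 = 1/3
B iff A = 2/3 iff 2/3 = 1
A or B = 2/3 or 2/3 = 2/3
not (A or B) = not 2/3 = 1/3
(B iff A) implies not (A or B) = 1 implies 1/3 = 1/3
not A or ((B iff A) implies not (A or B)) = 1/3 or 1/3 = 1/3
(not (B implies B) implies (A implies (B iff A))) iff (not A or ((B iff A) implies not (A or B))) = 1 iff 1/3 = 1/3
((((B or B) iff (A implies B)) or A) iff not (A or B)) implies ((not (B implies B) implies (A implies (B iff A))) iff (not A or ((B iff A) implies not (A or B)))) = 2/3 implies 1/3 = 2/3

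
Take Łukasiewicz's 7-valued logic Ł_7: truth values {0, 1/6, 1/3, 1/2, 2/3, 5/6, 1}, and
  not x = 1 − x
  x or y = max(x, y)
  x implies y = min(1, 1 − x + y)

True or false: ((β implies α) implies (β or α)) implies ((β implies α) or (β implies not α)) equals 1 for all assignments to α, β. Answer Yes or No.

Counterexample: take α = 1/6, β = 1.
β implies α = 1 implies 1/6 = 1/6
β or α = 1 or 1/6 = 1
(β implies α) implies (β or α) = 1/6 implies 1 = 1
β implies α = 1 implies 1/6 = 1/6
not α = not 1/6 = 5/6
β implies not α = 1 implies 5/6 = 5/6
(β implies α) or (β implies not α) = 1/6 or 5/6 = 5/6
((β implies α) implies (β or α)) implies ((β implies α) or (β implies not α)) = 1 implies 5/6 = 5/6
This gives 5/6 ≠ 1.

No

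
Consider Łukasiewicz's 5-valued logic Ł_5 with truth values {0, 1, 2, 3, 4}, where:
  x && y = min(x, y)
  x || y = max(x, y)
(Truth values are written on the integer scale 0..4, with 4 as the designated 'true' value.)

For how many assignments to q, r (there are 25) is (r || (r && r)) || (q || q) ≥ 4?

value 4: 9 assignments (counts)
value 3: 7 assignments
value 2: 5 assignments
value 1: 3 assignments
value 0: 1 assignment
So 9 of the 25 assignments meet the threshold.

9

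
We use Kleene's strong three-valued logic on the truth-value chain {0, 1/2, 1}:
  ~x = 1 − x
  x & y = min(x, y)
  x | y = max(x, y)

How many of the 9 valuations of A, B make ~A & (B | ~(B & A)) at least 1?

A = 0, B = 0 ↦ 1  ≥
A = 0, B = 1/2 ↦ 1  ≥
A = 0, B = 1 ↦ 1  ≥
A = 1/2, B = 0 ↦ 1/2  <
A = 1/2, B = 1/2 ↦ 1/2  <
A = 1/2, B = 1 ↦ 1/2  <
A = 1, B = 0 ↦ 0  <
A = 1, B = 1/2 ↦ 0  <
A = 1, B = 1 ↦ 0  <
So 3 of the 9 assignments meet the threshold.

3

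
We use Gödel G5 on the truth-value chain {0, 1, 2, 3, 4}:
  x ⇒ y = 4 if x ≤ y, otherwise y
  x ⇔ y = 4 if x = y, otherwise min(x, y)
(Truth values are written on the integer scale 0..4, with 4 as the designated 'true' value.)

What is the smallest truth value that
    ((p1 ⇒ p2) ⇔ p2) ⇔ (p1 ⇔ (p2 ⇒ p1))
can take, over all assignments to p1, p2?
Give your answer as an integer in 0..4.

Take p1 = 0, p2 = 1:
p1 ⇒ p2 = 0 ⇒ 1 = 4
(p1 ⇒ p2) ⇔ p2 = 4 ⇔ 1 = 1
p2 ⇒ p1 = 1 ⇒ 0 = 0
p1 ⇔ (p2 ⇒ p1) = 0 ⇔ 0 = 4
((p1 ⇒ p2) ⇔ p2) ⇔ (p1 ⇔ (p2 ⇒ p1)) = 1 ⇔ 4 = 1
No assignment yields a value below 1, so this is the minimum.

1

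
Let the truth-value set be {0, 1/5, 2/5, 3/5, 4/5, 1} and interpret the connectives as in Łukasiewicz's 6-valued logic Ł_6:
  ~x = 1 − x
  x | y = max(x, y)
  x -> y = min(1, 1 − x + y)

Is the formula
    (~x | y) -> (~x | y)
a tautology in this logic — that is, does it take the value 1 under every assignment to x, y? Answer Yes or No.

At x = 1/5, y = 1/5, for instance:
~x = ~1/5 = 4/5
~x | y = 4/5 | 1/5 = 4/5
(~x | y) -> (~x | y) = 4/5 -> 4/5 = 1
and checking the remaining 35 assignments likewise gives ≥ 1 in every case.

Yes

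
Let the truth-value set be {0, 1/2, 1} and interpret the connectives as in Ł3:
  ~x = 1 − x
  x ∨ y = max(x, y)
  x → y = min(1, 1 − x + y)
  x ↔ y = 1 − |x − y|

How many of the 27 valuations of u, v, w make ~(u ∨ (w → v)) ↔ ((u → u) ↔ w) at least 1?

12

value 1: 12 assignments (counts)
value 1/2: 10 assignments
value 0: 5 assignments
So 12 of the 27 assignments meet the threshold.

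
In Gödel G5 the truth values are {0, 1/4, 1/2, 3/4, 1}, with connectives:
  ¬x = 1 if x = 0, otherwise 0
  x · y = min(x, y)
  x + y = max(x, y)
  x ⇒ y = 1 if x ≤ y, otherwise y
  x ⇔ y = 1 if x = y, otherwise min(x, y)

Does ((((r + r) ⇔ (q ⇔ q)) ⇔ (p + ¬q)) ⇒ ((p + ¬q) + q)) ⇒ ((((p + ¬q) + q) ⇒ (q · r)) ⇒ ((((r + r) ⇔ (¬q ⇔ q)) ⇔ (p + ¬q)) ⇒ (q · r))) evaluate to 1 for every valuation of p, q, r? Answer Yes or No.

No

Counterexample: take p = 0, q = 1/4, r = 1/4.
r + r = 1/4 + 1/4 = 1/4
q ⇔ q = 1/4 ⇔ 1/4 = 1
(r + r) ⇔ (q ⇔ q) = 1/4 ⇔ 1 = 1/4
¬q = ¬1/4 = 0
p + ¬q = 0 + 0 = 0
((r + r) ⇔ (q ⇔ q)) ⇔ (p + ¬q) = 1/4 ⇔ 0 = 0
¬q = ¬1/4 = 0
p + ¬q = 0 + 0 = 0
(p + ¬q) + q = 0 + 1/4 = 1/4
(((r + r) ⇔ (q ⇔ q)) ⇔ (p + ¬q)) ⇒ ((p + ¬q) + q) = 0 ⇒ 1/4 = 1
¬q = ¬1/4 = 0
p + ¬q = 0 + 0 = 0
(p + ¬q) + q = 0 + 1/4 = 1/4
q · r = 1/4 · 1/4 = 1/4
((p + ¬q) + q) ⇒ (q · r) = 1/4 ⇒ 1/4 = 1
r + r = 1/4 + 1/4 = 1/4
¬q = ¬1/4 = 0
¬q ⇔ q = 0 ⇔ 1/4 = 0
(r + r) ⇔ (¬q ⇔ q) = 1/4 ⇔ 0 = 0
¬q = ¬1/4 = 0
p + ¬q = 0 + 0 = 0
((r + r) ⇔ (¬q ⇔ q)) ⇔ (p + ¬q) = 0 ⇔ 0 = 1
q · r = 1/4 · 1/4 = 1/4
(((r + r) ⇔ (¬q ⇔ q)) ⇔ (p + ¬q)) ⇒ (q · r) = 1 ⇒ 1/4 = 1/4
(((p + ¬q) + q) ⇒ (q · r)) ⇒ ((((r + r) ⇔ (¬q ⇔ q)) ⇔ (p + ¬q)) ⇒ (q · r)) = 1 ⇒ 1/4 = 1/4
((((r + r) ⇔ (q ⇔ q)) ⇔ (p + ¬q)) ⇒ ((p + ¬q) + q)) ⇒ ((((p + ¬q) + q) ⇒ (q · r)) ⇒ ((((r + r) ⇔ (¬q ⇔ q)) ⇔ (p + ¬q)) ⇒ (q · r))) = 1 ⇒ 1/4 = 1/4
This gives 1/4 ≠ 1.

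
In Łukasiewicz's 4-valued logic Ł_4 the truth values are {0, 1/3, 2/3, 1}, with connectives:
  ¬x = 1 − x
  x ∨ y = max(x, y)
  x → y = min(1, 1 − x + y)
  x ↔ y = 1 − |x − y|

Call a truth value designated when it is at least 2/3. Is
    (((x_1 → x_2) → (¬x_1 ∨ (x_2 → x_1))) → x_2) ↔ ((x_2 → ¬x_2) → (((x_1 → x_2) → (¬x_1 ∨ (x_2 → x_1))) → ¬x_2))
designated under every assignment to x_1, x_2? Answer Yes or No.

Counterexample: take x_1 = 0, x_2 = 0.
x_1 → x_2 = 0 → 0 = 1
¬x_1 = ¬0 = 1
x_2 → x_1 = 0 → 0 = 1
¬x_1 ∨ (x_2 → x_1) = 1 ∨ 1 = 1
(x_1 → x_2) → (¬x_1 ∨ (x_2 → x_1)) = 1 → 1 = 1
((x_1 → x_2) → (¬x_1 ∨ (x_2 → x_1))) → x_2 = 1 → 0 = 0
¬x_2 = ¬0 = 1
x_2 → ¬x_2 = 0 → 1 = 1
((x_1 → x_2) → (¬x_1 ∨ (x_2 → x_1))) → ¬x_2 = 1 → 1 = 1
(x_2 → ¬x_2) → (((x_1 → x_2) → (¬x_1 ∨ (x_2 → x_1))) → ¬x_2) = 1 → 1 = 1
(((x_1 → x_2) → (¬x_1 ∨ (x_2 → x_1))) → x_2) ↔ ((x_2 → ¬x_2) → (((x_1 → x_2) → (¬x_1 ∨ (x_2 → x_1))) → ¬x_2)) = 0 ↔ 1 = 0
This gives 0, which is below 2/3.

No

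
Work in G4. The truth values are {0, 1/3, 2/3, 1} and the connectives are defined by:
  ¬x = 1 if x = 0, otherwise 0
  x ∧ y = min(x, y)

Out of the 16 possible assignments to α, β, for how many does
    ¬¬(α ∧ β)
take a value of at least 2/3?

9

α = 0, β = 0 ↦ 0  <
α = 0, β = 1/3 ↦ 0  <
α = 0, β = 2/3 ↦ 0  <
α = 0, β = 1 ↦ 0  <
α = 1/3, β = 0 ↦ 0  <
α = 1/3, β = 1/3 ↦ 1  ≥
α = 1/3, β = 2/3 ↦ 1  ≥
α = 1/3, β = 1 ↦ 1  ≥
α = 2/3, β = 0 ↦ 0  <
α = 2/3, β = 1/3 ↦ 1  ≥
α = 2/3, β = 2/3 ↦ 1  ≥
α = 2/3, β = 1 ↦ 1  ≥
α = 1, β = 0 ↦ 0  <
α = 1, β = 1/3 ↦ 1  ≥
α = 1, β = 2/3 ↦ 1  ≥
α = 1, β = 1 ↦ 1  ≥
So 9 of the 16 assignments meet the threshold.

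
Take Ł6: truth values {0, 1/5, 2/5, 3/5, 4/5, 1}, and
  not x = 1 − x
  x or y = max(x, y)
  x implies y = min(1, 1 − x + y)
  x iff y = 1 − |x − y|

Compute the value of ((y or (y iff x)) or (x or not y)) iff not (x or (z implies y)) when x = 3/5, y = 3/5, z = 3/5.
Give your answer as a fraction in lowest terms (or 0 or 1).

y iff x = 3/5 iff 3/5 = 1
y or (y iff x) = 3/5 or 1 = 1
not y = not 3/5 = 2/5
x or not y = 3/5 or 2/5 = 3/5
(y or (y iff x)) or (x or not y) = 1 or 3/5 = 1
z implies y = 3/5 implies 3/5 = 1
x or (z implies y) = 3/5 or 1 = 1
not (x or (z implies y)) = not 1 = 0
((y or (y iff x)) or (x or not y)) iff not (x or (z implies y)) = 1 iff 0 = 0

0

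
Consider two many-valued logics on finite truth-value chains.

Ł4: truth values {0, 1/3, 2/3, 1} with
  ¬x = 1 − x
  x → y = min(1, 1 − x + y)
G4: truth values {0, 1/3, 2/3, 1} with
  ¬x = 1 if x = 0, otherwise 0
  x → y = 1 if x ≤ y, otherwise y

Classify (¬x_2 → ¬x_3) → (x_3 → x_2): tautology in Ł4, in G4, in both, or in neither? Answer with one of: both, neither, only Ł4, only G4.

In Ł4: every assignment gives 1 — tautology.
In G4: at x_2 = 1/3, x_3 = 2/3 the value is 1/3 — not a tautology.

only Ł4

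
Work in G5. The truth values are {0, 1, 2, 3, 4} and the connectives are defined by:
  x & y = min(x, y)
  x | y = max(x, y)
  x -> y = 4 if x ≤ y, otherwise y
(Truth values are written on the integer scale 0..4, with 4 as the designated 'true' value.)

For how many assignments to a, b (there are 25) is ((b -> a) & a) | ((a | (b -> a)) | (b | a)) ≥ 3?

value 4: 19 assignments (counts)
value 3: 3 assignments (counts)
value 2: 2 assignments
value 1: 1 assignment
So 22 of the 25 assignments meet the threshold.

22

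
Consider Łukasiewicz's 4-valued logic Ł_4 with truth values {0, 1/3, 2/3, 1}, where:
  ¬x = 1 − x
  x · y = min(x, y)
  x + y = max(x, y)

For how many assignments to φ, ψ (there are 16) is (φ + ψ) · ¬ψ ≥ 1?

1

φ = 0, ψ = 0 ↦ 0  <
φ = 0, ψ = 1/3 ↦ 1/3  <
φ = 0, ψ = 2/3 ↦ 1/3  <
φ = 0, ψ = 1 ↦ 0  <
φ = 1/3, ψ = 0 ↦ 1/3  <
φ = 1/3, ψ = 1/3 ↦ 1/3  <
φ = 1/3, ψ = 2/3 ↦ 1/3  <
φ = 1/3, ψ = 1 ↦ 0  <
φ = 2/3, ψ = 0 ↦ 2/3  <
φ = 2/3, ψ = 1/3 ↦ 2/3  <
φ = 2/3, ψ = 2/3 ↦ 1/3  <
φ = 2/3, ψ = 1 ↦ 0  <
φ = 1, ψ = 0 ↦ 1  ≥
φ = 1, ψ = 1/3 ↦ 2/3  <
φ = 1, ψ = 2/3 ↦ 1/3  <
φ = 1, ψ = 1 ↦ 0  <
So 1 of the 16 assignments meets the threshold.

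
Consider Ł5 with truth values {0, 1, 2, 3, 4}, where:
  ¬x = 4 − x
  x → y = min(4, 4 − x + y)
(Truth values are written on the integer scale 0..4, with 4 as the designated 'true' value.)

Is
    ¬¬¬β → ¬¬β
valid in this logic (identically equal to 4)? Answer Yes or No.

Counterexample: take β = 0.
¬β = ¬0 = 4
¬¬β = ¬4 = 0
¬¬¬β = ¬0 = 4
¬¬β = ¬4 = 0
¬¬¬β → ¬¬β = 4 → 0 = 0
This gives 0 ≠ 4.

No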